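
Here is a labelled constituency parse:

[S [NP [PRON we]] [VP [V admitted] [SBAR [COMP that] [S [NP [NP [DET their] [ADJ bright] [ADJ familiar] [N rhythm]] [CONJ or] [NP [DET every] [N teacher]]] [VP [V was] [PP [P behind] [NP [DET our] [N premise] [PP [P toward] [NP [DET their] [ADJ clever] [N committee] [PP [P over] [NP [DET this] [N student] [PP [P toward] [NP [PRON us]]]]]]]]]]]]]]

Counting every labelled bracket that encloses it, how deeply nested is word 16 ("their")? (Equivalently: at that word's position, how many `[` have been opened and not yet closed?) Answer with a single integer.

Path from the root down to the word: S → VP → SBAR → S → VP → PP → NP → PP → NP → DET. That is 10 enclosing brackets.

10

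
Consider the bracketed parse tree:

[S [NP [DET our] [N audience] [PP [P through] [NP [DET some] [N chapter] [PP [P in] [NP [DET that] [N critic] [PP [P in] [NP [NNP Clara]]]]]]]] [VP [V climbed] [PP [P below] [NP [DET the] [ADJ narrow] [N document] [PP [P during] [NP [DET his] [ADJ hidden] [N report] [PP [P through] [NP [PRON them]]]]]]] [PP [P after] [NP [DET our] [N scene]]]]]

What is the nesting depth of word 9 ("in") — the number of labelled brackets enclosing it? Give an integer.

8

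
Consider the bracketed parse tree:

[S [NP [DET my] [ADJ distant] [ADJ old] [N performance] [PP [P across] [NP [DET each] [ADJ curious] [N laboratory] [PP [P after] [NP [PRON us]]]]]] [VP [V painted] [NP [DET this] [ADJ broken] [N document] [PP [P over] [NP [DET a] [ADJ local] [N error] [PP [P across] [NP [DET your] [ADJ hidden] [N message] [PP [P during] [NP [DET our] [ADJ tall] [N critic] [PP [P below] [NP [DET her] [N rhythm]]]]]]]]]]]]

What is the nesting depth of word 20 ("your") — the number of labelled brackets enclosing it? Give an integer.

Path from the root down to the word: S → VP → NP → PP → NP → PP → NP → DET. That is 8 enclosing brackets.

8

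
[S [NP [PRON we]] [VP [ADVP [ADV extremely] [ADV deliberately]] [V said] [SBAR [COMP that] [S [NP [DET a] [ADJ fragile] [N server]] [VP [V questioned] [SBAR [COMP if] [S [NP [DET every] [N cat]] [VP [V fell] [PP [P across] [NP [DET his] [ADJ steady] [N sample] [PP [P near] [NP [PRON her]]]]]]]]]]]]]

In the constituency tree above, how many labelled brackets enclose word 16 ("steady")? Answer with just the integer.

11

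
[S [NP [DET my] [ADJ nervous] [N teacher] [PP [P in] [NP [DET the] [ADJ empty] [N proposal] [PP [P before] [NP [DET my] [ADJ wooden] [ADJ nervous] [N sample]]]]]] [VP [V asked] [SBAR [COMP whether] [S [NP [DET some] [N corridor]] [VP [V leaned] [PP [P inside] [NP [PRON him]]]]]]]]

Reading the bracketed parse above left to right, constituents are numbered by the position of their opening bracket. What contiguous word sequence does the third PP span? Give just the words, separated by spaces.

The PP opening brackets appear, in order, over: "in the empty proposal before my wooden nervous sample"; "before my wooden nervous sample"; "inside him". The third one spans "inside him".

inside him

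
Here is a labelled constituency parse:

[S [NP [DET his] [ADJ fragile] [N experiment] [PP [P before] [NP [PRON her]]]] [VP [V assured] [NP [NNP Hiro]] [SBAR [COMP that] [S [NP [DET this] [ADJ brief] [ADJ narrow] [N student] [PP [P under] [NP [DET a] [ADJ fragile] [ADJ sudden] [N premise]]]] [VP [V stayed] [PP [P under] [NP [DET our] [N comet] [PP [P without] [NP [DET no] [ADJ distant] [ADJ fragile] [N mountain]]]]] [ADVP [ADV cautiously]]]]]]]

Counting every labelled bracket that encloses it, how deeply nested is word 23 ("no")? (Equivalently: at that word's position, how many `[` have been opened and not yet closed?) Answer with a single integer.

10

The word sits inside DET, which is inside NP, inside PP, inside NP, inside PP, inside VP, inside S, inside SBAR, inside VP, inside S — 10 brackets in all.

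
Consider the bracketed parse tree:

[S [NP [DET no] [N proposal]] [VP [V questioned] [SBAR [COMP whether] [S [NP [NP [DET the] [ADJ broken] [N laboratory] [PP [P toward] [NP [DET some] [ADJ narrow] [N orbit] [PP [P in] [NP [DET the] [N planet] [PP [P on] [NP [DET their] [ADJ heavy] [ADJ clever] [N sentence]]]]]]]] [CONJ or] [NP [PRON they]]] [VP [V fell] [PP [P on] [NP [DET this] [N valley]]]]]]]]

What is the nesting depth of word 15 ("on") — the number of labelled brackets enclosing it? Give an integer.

12

Path from the root down to the word: S → VP → SBAR → S → NP → NP → PP → NP → PP → NP → PP → P. That is 12 enclosing brackets.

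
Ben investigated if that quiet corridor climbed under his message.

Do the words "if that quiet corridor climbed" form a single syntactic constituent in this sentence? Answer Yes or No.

The sequence begins inside the complementizer "if" and ends inside the clause "that quiet corridor climbed under his message"; it crosses a phrase boundary, so no single node in the tree spans exactly those words.

No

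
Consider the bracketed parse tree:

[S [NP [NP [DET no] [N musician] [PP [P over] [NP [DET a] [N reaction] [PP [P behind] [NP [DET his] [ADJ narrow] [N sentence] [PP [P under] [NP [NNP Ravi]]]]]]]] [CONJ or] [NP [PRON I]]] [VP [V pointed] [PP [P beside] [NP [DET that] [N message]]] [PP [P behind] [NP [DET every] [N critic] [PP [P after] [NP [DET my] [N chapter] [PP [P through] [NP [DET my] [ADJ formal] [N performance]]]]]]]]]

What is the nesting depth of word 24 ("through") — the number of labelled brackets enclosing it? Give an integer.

Counting open brackets not yet closed at "through": [S [VP [PP [NP [PP [NP [PP [P = 8.

8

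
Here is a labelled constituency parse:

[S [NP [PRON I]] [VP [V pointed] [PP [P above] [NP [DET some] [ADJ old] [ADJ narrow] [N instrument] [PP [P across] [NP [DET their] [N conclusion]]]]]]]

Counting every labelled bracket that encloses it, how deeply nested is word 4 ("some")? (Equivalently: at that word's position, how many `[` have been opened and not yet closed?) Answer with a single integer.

5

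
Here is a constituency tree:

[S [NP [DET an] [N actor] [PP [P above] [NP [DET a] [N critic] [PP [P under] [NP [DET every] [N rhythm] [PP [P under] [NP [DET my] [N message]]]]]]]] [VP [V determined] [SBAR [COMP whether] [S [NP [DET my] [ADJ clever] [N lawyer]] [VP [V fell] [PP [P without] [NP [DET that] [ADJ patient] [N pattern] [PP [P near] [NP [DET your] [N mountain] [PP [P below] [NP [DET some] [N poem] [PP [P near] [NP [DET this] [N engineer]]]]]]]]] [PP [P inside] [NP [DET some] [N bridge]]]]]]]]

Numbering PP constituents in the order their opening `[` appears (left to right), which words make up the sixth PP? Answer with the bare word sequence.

below some poem near this engineer

Opening `[PP` markers occur at word positions 3, 6, 9, 18, 22, 25, 28, 31; the sixth of these opens the constituent [PP below some poem near this engineer].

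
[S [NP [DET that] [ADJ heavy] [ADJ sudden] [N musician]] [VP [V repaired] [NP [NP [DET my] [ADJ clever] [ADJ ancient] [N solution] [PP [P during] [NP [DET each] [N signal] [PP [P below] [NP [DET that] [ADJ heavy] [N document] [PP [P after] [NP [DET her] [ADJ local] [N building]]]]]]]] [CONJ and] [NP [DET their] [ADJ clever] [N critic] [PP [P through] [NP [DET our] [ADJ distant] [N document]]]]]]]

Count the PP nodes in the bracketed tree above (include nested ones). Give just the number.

4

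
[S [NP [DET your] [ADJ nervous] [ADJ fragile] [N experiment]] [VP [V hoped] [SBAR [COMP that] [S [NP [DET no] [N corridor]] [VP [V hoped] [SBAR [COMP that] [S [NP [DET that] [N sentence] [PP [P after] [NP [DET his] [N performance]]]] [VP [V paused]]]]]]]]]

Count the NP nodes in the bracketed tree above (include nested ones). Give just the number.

4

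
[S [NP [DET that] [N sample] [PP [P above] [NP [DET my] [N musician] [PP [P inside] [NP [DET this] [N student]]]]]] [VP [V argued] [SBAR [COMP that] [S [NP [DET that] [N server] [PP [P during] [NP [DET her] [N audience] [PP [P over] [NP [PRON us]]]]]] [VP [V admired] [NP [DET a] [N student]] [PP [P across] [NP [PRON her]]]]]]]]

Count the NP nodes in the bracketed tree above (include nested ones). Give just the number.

8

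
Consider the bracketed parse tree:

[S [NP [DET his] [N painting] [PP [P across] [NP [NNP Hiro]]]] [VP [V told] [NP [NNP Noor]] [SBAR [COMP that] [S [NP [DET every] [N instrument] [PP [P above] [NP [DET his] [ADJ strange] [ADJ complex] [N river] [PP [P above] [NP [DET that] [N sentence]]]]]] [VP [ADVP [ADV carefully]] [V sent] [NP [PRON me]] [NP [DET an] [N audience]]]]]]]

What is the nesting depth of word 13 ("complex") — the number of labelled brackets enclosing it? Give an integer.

8

The word sits inside ADJ, which is inside NP, inside PP, inside NP, inside S, inside SBAR, inside VP, inside S — 8 brackets in all.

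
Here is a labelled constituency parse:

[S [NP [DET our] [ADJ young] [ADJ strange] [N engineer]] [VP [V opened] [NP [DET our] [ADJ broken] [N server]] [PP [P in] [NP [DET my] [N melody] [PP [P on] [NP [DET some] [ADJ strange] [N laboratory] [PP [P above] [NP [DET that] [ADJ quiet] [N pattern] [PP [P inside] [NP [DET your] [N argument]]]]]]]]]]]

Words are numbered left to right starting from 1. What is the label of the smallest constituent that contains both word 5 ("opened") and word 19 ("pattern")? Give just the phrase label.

The smallest bracket enclosing both words is [VP opened our broken server in my melody on some strange laboratory above that quiet pattern inside your argument], so the label is VP.

VP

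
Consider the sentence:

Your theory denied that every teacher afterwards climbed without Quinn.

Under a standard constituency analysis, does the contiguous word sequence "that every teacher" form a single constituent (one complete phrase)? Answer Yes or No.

"that" belongs to the complementizer "that" while "teacher" belongs to the clause "every teacher afterwards climbed without Quinn"; a span that runs across that boundary is not a single phrase.

No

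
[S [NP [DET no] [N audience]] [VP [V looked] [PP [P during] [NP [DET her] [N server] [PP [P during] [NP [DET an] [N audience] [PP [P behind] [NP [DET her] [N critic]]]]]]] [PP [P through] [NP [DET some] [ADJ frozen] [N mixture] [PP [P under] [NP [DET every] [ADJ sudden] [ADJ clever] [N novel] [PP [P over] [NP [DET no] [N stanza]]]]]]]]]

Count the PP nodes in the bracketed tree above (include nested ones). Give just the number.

6

The PP constituents are: [PP during her server during an audience behind her critic]; [PP during an audience behind her critic]; [PP behind her critic]; [PP through some frozen mixture under every sudden clever novel over no stanza]; [PP under every sudden clever novel over no stanza]; [PP over no stanza]. Total: 6.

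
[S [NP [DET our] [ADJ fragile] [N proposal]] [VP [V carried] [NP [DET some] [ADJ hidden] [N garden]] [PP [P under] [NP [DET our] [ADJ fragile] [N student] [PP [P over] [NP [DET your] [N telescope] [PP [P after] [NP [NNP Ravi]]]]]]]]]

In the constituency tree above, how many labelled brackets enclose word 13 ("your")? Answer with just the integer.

7

The word sits inside DET, which is inside NP, inside PP, inside NP, inside PP, inside VP, inside S — 7 brackets in all.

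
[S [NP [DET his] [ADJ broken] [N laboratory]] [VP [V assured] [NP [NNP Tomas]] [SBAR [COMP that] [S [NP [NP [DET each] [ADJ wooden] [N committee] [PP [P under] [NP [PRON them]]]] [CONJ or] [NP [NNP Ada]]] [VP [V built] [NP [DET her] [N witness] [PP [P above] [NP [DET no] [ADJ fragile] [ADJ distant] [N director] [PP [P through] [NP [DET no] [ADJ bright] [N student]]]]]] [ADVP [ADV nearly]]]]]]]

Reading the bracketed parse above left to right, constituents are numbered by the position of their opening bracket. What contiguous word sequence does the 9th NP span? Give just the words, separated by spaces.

no bright student

Opening `[NP` markers occur at word positions 1, 5, 7, 7, 11, 13, 15, 18, 23; the 9th of these opens the constituent [NP no bright student].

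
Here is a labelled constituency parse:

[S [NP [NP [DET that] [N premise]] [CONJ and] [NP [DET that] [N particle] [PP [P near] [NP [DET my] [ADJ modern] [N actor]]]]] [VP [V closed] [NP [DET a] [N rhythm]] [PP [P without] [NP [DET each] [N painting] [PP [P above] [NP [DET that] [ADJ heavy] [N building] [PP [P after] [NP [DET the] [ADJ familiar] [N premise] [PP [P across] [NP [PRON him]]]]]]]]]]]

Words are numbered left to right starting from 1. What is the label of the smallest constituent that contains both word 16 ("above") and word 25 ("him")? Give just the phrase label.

PP

The smallest bracket enclosing both words is [PP above that heavy building after the familiar premise across him], so the label is PP.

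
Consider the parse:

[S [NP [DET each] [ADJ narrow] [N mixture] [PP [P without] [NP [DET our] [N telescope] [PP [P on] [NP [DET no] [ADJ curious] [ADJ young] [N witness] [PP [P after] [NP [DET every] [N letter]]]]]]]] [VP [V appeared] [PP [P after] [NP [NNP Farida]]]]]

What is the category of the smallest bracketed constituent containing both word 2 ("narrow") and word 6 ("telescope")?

NP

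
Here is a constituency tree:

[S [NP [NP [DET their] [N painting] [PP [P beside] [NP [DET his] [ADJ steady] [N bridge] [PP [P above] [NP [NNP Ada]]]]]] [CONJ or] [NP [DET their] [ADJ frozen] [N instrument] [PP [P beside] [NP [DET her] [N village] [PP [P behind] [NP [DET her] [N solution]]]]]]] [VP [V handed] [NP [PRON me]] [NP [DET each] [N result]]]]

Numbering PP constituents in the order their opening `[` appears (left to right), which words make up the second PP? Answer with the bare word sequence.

above Ada

Opening `[PP` markers occur at word positions 3, 7, 13, 16; the second of these opens the constituent [PP above Ada].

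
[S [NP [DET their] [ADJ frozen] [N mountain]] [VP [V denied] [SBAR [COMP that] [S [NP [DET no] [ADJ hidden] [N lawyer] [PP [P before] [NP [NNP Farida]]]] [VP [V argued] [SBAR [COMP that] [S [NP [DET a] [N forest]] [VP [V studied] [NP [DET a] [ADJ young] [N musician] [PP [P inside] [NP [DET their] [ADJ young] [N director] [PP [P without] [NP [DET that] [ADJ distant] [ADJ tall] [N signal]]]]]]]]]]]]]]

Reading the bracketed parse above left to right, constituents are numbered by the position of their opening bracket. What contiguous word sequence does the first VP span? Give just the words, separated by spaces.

denied that no hidden lawyer before Farida argued that a forest studied a young musician inside their young director without that distant tall signal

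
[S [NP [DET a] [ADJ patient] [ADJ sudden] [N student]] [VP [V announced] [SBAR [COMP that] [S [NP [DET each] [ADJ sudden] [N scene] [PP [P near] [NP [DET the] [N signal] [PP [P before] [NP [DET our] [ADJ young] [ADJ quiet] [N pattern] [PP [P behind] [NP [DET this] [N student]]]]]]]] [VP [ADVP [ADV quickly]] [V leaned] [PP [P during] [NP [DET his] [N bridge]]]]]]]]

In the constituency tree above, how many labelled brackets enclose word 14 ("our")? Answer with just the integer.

10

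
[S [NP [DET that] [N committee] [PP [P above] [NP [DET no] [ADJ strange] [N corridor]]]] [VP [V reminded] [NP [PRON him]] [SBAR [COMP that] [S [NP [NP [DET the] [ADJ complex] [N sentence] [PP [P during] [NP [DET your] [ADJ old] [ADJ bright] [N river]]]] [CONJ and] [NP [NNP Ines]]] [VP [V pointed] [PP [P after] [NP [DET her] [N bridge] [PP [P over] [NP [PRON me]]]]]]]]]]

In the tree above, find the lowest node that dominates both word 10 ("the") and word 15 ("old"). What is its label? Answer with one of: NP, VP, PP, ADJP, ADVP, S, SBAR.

NP

The smallest bracket enclosing both words is [NP the complex sentence during your old bright river], so the label is NP.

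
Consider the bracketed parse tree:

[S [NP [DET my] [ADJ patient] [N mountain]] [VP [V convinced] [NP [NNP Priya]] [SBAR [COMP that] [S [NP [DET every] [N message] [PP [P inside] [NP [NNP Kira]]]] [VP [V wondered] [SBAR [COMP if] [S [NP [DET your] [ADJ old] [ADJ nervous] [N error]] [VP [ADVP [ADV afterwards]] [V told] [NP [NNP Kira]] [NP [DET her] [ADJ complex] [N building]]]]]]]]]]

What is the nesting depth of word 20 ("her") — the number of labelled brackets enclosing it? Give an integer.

10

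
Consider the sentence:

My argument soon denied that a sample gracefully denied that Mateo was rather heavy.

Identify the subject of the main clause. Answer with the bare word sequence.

"my argument" is the NP that combines with the VP headed by "denied" to form the main clause — the subject.

my argument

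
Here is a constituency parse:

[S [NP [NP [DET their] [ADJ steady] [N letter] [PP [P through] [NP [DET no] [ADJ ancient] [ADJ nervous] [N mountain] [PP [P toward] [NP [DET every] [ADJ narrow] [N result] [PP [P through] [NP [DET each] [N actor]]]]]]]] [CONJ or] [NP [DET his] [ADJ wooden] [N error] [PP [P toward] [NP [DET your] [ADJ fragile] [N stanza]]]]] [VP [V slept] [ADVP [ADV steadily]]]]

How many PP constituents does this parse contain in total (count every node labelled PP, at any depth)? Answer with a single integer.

The PP constituents are: [PP through no ancient nervous mountain toward every narrow result through each actor]; [PP toward every narrow result through each actor]; [PP through each actor]; [PP toward your fragile stanza]. Total: 4.

4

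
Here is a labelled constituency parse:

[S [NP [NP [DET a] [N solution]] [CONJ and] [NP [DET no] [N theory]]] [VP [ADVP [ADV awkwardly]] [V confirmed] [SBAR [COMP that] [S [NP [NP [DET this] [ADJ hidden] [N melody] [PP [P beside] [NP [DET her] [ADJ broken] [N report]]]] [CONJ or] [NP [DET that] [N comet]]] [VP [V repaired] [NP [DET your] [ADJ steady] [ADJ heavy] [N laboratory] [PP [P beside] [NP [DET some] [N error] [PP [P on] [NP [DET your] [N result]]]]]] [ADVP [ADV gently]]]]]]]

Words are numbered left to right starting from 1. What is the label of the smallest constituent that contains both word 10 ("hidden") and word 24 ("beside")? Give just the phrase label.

S

The smallest bracket enclosing both words is [S this hidden melody beside her broken report or that comet repaired your steady heavy laboratory beside some error on your result gently], so the label is S.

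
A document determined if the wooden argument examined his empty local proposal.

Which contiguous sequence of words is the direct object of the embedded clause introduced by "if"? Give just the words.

his empty local proposal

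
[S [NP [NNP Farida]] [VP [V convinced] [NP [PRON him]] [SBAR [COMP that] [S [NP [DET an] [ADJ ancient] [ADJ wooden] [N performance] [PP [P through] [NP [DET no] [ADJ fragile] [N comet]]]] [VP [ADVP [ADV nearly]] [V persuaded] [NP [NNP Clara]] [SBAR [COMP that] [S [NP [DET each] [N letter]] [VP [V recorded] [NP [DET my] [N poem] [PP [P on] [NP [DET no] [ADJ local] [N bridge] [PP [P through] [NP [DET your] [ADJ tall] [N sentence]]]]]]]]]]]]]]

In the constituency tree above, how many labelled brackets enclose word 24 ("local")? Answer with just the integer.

Counting open brackets not yet closed at "local": [S [VP [SBAR [S [VP [SBAR [S [VP [NP [PP [NP [ADJ = 12.

12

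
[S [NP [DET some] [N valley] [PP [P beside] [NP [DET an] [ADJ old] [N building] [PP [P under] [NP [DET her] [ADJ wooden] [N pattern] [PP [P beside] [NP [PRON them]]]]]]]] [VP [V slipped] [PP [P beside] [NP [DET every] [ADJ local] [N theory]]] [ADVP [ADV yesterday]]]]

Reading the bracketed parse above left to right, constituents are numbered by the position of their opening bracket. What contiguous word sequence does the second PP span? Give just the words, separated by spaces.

In left-to-right order the PP constituents are "beside an old building under her wooden pattern beside them"; "under her wooden pattern beside them"; "beside them"; "beside every local theory". Number 2 is "under her wooden pattern beside them".

under her wooden pattern beside them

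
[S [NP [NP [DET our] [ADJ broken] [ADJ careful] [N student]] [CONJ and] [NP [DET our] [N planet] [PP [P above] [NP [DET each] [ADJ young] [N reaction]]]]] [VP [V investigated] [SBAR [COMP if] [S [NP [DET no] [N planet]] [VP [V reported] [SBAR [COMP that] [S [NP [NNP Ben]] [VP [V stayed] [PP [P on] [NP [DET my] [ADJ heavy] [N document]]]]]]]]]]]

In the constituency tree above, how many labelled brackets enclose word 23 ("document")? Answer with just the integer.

11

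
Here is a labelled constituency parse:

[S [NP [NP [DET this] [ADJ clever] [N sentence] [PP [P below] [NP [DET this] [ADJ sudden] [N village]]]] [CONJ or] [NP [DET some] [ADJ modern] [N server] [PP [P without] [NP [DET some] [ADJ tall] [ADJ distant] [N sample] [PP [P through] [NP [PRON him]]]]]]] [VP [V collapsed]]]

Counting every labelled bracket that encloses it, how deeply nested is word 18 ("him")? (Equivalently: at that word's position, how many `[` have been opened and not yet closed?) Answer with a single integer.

8

Path from the root down to the word: S → NP → NP → PP → NP → PP → NP → PRON. That is 8 enclosing brackets.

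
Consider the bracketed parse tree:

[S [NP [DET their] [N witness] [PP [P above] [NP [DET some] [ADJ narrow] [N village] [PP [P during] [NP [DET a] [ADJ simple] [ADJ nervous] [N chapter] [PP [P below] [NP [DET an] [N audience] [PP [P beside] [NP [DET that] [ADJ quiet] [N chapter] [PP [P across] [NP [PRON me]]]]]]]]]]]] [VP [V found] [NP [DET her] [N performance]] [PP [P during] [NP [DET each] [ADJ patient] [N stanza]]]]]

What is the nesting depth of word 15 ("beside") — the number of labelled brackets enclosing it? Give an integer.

10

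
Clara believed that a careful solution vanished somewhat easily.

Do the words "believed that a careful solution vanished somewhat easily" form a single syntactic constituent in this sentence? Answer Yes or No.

Yes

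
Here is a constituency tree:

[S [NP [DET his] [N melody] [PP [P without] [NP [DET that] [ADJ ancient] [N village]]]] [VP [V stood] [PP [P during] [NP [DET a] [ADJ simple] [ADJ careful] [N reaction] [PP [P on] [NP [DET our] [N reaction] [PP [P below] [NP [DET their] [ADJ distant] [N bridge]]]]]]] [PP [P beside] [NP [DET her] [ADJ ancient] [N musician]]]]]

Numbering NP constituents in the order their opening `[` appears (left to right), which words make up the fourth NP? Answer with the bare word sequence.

our reaction below their distant bridge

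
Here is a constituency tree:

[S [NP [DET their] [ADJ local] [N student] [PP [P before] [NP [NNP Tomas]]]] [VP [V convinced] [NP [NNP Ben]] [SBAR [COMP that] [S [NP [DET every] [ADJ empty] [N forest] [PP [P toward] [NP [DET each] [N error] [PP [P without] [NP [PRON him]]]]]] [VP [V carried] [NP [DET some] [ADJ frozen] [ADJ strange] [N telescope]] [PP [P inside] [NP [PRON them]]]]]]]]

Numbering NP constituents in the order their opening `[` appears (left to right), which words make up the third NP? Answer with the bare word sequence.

Ben

In left-to-right order the NP constituents are "their local student before Tomas"; "Tomas"; "Ben"; "every empty forest toward each error without him"; "each error without him"; "him"; "some frozen strange telescope"; "them". Number 3 is "Ben".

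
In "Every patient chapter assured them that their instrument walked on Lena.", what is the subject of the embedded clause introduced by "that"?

their instrument

In the embedded clause introduced by "that" the verb is "walked"; the NP preceding it, "their instrument", is the subject.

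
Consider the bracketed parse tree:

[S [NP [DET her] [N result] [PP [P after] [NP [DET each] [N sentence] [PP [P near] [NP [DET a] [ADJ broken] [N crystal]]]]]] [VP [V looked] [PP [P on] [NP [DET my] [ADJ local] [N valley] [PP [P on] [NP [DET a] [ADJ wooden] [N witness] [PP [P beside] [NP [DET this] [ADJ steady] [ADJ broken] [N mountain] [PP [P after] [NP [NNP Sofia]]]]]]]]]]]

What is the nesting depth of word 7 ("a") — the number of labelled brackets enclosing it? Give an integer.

7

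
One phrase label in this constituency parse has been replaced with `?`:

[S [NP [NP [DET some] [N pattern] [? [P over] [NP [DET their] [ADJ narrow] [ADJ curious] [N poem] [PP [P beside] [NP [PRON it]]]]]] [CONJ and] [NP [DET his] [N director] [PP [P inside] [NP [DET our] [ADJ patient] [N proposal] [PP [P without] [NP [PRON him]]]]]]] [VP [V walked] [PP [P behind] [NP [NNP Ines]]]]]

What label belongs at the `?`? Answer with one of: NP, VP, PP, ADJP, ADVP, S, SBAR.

The `?` node immediately contains: P 'over', NP. That is the internal structure of a prepositional phrase, so the label is PP.

PP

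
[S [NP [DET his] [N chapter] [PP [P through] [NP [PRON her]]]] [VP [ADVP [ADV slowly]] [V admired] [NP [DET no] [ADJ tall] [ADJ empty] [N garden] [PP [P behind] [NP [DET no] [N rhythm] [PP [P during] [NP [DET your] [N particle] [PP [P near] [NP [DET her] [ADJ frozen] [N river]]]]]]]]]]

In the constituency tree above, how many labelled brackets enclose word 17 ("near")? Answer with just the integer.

9

Path from the root down to the word: S → VP → NP → PP → NP → PP → NP → PP → P. That is 9 enclosing brackets.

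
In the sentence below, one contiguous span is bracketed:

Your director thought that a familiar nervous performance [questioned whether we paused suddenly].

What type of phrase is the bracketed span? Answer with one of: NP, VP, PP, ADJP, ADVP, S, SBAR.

VP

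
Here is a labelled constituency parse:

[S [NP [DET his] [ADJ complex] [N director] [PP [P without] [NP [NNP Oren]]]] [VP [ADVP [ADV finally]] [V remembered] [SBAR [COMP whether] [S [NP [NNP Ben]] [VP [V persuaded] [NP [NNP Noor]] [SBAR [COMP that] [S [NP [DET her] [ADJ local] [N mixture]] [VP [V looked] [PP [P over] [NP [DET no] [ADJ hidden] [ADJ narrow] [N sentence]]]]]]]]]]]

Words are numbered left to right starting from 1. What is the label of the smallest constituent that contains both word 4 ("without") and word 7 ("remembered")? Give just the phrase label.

S

Both words fall inside [S his complex director without Oren finally remembered whether Ben persuaded Noor that her local mixture looked over no hidden narrow sentence] (words 1–21), and no smaller constituent contains them both. Label: S.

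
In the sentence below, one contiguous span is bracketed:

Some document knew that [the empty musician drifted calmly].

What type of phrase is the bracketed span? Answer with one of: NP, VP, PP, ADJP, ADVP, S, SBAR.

S

The span is built around the head "drifted" — a clause (S).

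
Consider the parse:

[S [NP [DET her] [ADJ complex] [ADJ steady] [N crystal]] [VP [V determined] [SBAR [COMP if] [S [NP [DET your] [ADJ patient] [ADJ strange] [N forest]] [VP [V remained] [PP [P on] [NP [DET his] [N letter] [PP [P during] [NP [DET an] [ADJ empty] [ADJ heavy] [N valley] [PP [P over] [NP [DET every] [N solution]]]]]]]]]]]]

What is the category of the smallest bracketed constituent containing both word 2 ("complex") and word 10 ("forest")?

Word 2 lies under S → NP → ADJ; word 10 lies under S → VP → SBAR → S → NP → N. The lowest shared node is the S.

S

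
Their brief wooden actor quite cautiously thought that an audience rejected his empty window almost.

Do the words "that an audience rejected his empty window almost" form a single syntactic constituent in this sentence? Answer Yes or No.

The sequence corresponds to a single SBAR node — the subordinate clause "that an audience rejected his empty window almost".

Yes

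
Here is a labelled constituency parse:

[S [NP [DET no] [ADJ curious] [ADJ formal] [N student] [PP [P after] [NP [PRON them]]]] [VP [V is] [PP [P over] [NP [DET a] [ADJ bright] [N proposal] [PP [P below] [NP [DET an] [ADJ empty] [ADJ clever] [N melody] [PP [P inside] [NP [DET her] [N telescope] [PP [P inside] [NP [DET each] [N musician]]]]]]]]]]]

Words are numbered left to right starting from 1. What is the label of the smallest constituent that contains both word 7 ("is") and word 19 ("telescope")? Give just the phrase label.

Both words fall inside [VP is over a bright proposal below an empty clever melody inside her telescope inside each musician] (words 7–22), and no smaller constituent contains them both. Label: VP.

VP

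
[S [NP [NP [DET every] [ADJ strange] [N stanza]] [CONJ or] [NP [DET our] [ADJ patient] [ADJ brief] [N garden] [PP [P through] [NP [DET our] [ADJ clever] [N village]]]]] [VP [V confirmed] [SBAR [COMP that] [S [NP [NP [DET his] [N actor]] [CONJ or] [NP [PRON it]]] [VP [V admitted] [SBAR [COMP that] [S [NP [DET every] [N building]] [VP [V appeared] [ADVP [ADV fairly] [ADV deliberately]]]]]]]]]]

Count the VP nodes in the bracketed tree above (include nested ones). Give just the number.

Listing each VP by its span: [VP confirmed that his actor or it admitted that every building appeared fairly deliberately]; [VP admitted that every building appeared fairly deliberately]; [VP appeared fairly deliberately] — that makes 3.

3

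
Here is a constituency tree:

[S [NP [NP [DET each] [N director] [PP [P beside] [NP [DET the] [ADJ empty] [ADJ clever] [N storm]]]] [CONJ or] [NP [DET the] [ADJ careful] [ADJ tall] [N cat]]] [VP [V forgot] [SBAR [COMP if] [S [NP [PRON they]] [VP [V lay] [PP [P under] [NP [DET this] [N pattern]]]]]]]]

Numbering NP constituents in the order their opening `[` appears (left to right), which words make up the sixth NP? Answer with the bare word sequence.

this pattern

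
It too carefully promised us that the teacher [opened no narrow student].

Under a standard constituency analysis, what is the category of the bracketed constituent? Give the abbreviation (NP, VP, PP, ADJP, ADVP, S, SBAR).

VP

The bracketed span "opened no narrow student" is headed by "opened", making it a verb phrase (VP).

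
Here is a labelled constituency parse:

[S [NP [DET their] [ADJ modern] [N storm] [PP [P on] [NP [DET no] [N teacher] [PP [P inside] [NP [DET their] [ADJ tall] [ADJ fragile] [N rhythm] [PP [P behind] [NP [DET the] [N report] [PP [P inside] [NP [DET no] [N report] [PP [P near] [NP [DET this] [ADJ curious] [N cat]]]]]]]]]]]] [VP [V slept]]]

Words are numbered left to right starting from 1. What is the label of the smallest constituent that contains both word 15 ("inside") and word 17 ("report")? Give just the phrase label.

PP

The smallest bracket enclosing both words is [PP inside no report near this curious cat], so the label is PP.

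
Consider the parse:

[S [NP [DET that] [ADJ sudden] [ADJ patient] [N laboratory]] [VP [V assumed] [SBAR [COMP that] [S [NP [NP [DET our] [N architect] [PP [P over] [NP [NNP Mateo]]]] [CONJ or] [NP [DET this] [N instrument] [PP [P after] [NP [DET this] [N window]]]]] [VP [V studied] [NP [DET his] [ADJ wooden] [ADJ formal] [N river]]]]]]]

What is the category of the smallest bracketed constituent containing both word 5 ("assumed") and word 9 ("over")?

Both words fall inside [VP assumed that our architect over Mateo or this instrument after this window studied his wooden formal river] (words 5–21), and no smaller constituent contains them both. Label: VP.

VP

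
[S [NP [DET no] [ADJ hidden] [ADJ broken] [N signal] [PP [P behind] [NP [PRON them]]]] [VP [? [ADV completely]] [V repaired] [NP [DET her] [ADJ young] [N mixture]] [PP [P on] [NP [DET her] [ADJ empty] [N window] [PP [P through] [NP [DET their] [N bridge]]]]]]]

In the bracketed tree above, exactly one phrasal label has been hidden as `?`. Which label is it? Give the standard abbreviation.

Looking at what the `?` directly dominates — ADV 'completely' — this is an adverb phrase (ADVP).

ADVP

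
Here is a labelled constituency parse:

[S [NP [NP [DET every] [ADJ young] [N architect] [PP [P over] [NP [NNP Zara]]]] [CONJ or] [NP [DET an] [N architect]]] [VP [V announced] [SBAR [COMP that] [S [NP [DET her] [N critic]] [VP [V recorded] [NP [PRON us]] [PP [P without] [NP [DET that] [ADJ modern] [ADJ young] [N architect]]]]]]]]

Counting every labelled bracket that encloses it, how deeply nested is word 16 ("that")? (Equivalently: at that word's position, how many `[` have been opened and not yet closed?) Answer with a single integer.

8

The word sits inside DET, which is inside NP, inside PP, inside VP, inside S, inside SBAR, inside VP, inside S — 8 brackets in all.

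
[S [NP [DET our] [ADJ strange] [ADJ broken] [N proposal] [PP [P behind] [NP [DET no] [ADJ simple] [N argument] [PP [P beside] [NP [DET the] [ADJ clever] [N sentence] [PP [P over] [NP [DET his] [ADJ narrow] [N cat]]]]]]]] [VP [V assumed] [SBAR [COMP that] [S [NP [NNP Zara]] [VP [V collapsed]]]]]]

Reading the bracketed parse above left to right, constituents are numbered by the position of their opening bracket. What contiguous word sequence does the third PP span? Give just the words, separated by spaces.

over his narrow cat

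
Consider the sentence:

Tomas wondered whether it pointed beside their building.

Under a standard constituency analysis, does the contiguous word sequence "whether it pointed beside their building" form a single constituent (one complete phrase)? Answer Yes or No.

These words form the whole subordinate clause headed by "whether", so yes — one constituent.

Yes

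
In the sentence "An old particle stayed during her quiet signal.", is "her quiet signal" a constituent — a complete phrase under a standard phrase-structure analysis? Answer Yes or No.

Yes

The sequence corresponds to a single NP node — the noun phrase "her quiet signal".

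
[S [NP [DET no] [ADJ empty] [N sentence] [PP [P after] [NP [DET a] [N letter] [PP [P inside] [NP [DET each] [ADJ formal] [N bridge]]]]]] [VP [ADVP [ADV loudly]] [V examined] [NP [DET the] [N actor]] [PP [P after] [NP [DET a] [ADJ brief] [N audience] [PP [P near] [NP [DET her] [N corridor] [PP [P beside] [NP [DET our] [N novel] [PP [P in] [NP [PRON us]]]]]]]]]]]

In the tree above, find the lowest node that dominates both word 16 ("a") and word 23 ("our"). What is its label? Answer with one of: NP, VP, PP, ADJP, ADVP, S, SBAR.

NP

Word 16 lies under S → VP → PP → NP → DET; word 23 lies under S → VP → PP → NP → PP → NP → PP → NP → DET. The lowest shared node is the NP.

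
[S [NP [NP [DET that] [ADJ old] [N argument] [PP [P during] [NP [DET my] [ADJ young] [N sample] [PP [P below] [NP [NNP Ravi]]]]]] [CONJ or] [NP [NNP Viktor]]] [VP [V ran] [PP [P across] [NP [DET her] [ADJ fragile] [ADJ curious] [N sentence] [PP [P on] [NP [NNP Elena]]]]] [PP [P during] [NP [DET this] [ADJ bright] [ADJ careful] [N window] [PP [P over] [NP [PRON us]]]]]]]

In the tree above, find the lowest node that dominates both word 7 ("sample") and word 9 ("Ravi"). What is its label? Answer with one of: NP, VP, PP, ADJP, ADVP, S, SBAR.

NP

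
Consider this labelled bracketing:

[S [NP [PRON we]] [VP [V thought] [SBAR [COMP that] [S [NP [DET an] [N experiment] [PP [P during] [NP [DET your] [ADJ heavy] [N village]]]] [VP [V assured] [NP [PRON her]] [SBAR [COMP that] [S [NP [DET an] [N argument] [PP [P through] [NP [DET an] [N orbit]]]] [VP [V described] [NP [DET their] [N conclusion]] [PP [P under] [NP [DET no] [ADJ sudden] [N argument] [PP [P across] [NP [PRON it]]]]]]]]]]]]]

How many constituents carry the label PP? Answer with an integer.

Scanning left to right, an opening `[PP` appears at word positions 6, 15, 21, 25 — 4 in total.

4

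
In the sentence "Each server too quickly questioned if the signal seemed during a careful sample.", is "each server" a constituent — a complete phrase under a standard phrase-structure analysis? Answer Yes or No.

"each server" is exactly the noun phrase [NP each server], a complete constituent.

Yes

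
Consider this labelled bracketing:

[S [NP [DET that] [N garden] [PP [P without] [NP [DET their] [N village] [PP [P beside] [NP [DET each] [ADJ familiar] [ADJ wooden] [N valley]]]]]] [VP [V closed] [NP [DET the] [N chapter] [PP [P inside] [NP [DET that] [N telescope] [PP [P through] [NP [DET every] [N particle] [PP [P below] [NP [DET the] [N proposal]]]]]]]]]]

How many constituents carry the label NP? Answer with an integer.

Listing each NP by its span: [NP that garden without their village beside each familiar wooden valley]; [NP their village beside each familiar wooden valley]; [NP each familiar wooden valley]; [NP the chapter inside that telescope through every particle below the proposal]; [NP that telescope through every particle below the proposal]; [NP every particle below the proposal] … — that makes 7.

7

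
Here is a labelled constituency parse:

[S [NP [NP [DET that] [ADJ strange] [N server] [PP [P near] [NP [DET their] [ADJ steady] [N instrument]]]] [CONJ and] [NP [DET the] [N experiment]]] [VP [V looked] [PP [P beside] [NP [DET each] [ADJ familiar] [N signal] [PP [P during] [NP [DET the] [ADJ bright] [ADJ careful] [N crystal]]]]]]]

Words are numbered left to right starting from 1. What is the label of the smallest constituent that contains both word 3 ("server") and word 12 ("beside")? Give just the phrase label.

The smallest bracket enclosing both words is [S that strange server near their steady instrument and the experiment looked beside each familiar signal during the bright careful crystal], so the label is S.

S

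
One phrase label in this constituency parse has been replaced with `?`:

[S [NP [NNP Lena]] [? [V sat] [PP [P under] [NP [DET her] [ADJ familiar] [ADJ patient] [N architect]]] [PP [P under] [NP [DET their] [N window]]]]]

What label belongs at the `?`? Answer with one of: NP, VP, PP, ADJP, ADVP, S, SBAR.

VP

A constituent whose immediate children are V 'sat', PP, PP is a verb phrase: VP.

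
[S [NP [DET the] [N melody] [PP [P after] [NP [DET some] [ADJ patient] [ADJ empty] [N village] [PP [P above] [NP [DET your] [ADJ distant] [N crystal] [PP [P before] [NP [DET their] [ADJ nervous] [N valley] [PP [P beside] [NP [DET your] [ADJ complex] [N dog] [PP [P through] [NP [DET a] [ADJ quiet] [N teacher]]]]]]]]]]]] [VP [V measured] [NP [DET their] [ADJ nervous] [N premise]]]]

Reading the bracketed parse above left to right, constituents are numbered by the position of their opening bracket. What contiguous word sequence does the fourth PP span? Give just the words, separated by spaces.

beside your complex dog through a quiet teacher

Opening `[PP` markers occur at word positions 3, 8, 12, 16, 20; the fourth of these opens the constituent [PP beside your complex dog through a quiet teacher].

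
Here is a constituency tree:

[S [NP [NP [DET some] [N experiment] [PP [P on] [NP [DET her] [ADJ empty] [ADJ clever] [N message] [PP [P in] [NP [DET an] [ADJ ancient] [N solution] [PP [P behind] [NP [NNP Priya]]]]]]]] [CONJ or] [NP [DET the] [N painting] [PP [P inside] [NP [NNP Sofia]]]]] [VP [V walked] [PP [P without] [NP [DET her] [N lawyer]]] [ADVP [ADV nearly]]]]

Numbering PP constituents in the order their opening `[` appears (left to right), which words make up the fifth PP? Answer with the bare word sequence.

without her lawyer

In left-to-right order the PP constituents are "on her empty clever message in an ancient solution behind Priya"; "in an ancient solution behind Priya"; "behind Priya"; "inside Sofia"; "without her lawyer". Number 5 is "without her lawyer".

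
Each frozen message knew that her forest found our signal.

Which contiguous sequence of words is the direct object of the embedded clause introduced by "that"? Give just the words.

our signal

The verb of the embedded clause introduced by "that" is "found"; its direct object is the NP "our signal".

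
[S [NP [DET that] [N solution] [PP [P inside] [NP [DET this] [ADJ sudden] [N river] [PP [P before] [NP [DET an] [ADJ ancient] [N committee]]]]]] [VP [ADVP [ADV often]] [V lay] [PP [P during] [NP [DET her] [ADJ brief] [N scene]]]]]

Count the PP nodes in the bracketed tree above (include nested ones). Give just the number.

3

Listing each PP by its span: [PP inside this sudden river before an ancient committee]; [PP before an ancient committee]; [PP during her brief scene] — that makes 3.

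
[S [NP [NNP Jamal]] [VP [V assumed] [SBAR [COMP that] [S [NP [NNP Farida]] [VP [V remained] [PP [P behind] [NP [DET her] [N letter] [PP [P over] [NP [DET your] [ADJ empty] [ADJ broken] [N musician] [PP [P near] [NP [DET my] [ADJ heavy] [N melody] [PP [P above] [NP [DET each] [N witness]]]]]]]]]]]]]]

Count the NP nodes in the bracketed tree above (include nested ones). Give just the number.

6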